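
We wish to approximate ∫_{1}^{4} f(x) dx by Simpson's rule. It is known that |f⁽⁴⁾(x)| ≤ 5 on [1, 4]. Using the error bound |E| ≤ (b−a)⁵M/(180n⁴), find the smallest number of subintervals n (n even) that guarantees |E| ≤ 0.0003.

Need 1215/(180n⁴) ≤ 0.0003.
n⁴ ≥ 1215/(180·0.0003) = 22500 ⇒ n ≥ 12.2474, so the smallest even n is 14. (n must be even for Simpson's rule.)

14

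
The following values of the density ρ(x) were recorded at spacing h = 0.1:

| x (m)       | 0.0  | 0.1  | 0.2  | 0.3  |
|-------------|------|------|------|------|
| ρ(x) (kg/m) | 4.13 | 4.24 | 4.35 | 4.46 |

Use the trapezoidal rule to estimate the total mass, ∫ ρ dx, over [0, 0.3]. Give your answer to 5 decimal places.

1.28850

h = 0.1, n = 3.
(h/2)·[y₀ + 2y₁ + 2y₂ + y₃] = 0.05·(25.77) = 1.28850.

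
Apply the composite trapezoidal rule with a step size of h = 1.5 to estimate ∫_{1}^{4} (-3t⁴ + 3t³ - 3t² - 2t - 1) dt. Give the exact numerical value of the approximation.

-621.84375

h = (4 − 1)/2 = 1.5.
Nodes t₀,…,t₂ = 1, 2.5, 4.
f(t) = -3t⁴ + 3t³ - 3t² - 2t - 1: f₀=-6, f₁=-95.0625, f₂=-633.
(h/2)·[f₀ + 2f₁ + f₂] = 0.75·(-829.125) = -621.84375.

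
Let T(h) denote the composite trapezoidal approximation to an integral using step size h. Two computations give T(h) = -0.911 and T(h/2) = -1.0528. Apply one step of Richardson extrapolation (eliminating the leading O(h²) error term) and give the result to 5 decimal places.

R = (4·T(h/2) − T(h)) / 3 = (4·(-1.0528) − (-0.911))/3 = (-3.3002)/3 = -1.10007.

-1.10007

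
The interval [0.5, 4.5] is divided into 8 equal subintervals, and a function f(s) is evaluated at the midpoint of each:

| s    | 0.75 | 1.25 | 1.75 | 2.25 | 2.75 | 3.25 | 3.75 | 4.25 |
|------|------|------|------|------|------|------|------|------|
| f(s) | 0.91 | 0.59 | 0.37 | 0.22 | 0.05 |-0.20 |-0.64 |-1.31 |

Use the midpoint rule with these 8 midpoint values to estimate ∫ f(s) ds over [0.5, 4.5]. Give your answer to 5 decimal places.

h = 0.5, n = 8.
h·[y(m₁) + y(m₂) + y(m₃) + y(m₄) + y(m₅) + y(m₆) + y(m₇) + y(m₈)] = 0.5·(-0.01) = -0.00500.

-0.00500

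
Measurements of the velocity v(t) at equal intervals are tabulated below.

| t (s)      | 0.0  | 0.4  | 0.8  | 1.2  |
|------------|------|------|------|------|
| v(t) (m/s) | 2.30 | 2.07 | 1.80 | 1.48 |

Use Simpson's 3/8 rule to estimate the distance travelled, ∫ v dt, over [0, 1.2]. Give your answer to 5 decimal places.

h = 0.4, n = 3.
(3h/8)·[y₀ + 3y₁ + 3y₂ + y₃] = 0.15·(15.39) = 2.30850.

2.30850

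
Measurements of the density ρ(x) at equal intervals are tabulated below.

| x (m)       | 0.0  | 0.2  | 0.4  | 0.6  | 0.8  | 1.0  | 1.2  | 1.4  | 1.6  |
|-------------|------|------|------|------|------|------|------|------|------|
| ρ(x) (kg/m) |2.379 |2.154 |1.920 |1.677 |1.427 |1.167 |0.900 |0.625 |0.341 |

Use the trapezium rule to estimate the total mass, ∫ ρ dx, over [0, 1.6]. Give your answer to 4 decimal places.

2.2460

h = 0.2, n = 8.
(h/2)·[y₀ + 2y₁ + 2y₂ + 2y₃ + 2y₄ + 2y₅ + 2y₆ + 2y₇ + y₈] = 0.1·(22.460) = 2.2460.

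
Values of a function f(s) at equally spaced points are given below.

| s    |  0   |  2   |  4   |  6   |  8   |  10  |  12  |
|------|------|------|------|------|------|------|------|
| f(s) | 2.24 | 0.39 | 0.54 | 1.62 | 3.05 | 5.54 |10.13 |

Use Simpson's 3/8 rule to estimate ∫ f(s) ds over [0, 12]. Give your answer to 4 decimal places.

h = 2, n = 6.
(3h/8)·[y₀ + 3y₁ + 3y₂ + 2y₃ + 3y₄ + 3y₅ + y₆] = 0.75·(44.17) = 33.1275.

33.1275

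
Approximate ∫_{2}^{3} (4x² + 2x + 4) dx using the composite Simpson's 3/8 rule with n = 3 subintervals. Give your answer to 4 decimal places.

h = (3 − 2)/3 = 0.333333.
Nodes x₀,…,x₃ = 2, 2.333333, 2.666667, 3.
f(x) = 4x² + 2x + 4: f₀=24, f₁=30.444444, f₂=37.777778, f₃=46.
(3h/8)·[f₀ + 3f₁ + 3f₂ + f₃] = 0.125·(274.666667) = 34.3333.

34.3333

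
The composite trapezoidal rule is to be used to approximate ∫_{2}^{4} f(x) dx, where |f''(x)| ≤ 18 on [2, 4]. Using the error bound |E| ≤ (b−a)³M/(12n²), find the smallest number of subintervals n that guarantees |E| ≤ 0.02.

Need 144/(12n²) ≤ 0.02.
n² ≥ 144/(12·0.02) = 600 ⇒ n ≥ 24.4949, so the smallest n is 25.

25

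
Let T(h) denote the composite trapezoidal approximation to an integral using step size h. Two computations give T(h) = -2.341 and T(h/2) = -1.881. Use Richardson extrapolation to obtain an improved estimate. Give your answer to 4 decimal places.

-1.7277

R = (4·T(h/2) − T(h)) / 3 = (4·(-1.881) − (-2.341))/3 = (-5.183)/3 = -1.7277.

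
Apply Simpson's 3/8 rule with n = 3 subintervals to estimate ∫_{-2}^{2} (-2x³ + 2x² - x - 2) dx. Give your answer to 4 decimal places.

h = (2 − (-2))/3 = 1.333333.
Nodes x₀,…,x₃ = -2, -0.666667, 0.666667, 2.
f(x) = -2x³ + 2x² - x - 2: f₀=24, f₁=0.148148, f₂=-2.370370, f₃=-12.
(3h/8)·[f₀ + 3f₁ + 3f₂ + f₃] = 0.5·(5.333333) = 2.6667.

2.6667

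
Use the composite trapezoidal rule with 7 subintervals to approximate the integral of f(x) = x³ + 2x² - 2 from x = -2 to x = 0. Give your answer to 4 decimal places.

h = (0 − (-2))/7 = 0.285714.
Nodes x₀,…,x₇ = -2, -1.714286, -1.428571, -1.142857, -0.857143, -0.571429, -0.285714, 0.
f(x) = x³ + 2x² - 2: f₀=-2, f₁=-1.160350, f₂=-0.833819, f₃=-0.880466, f₄=-1.160350, f₅=-1.533528, f₆=-1.860058, f₇=-2.
(h/2)·[f₀ + 2f₁ + 2f₂ + 2f₃ + 2f₄ + 2f₅ + 2f₆ + f₇] = 0.142857·(-18.857143) = -2.6939.

-2.6939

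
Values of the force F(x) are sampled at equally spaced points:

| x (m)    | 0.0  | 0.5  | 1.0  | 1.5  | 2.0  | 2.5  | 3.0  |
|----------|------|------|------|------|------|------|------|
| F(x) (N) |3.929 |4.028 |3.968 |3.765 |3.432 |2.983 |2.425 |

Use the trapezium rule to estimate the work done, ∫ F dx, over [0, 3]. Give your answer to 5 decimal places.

h = 0.5, n = 6.
(h/2)·[y₀ + 2y₁ + 2y₂ + 2y₃ + 2y₄ + 2y₅ + y₆] = 0.25·(42.706) = 10.67650.

10.67650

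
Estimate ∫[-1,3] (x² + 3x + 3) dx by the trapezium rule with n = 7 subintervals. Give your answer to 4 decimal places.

33.5510

h = (3 − (-1))/7 = 0.571429.
Nodes x₀,…,x₇ = -1, -0.428571, 0.142857, 0.714286, 1.285714, 1.857143, 2.428571, 3.
f(x) = x² + 3x + 3: f₀=1, f₁=1.897959, f₂=3.448980, f₃=5.653061, f₄=8.510204, f₅=12.020408, f₆=16.183673, f₇=21.
(h/2)·[f₀ + 2f₁ + 2f₂ + 2f₃ + 2f₄ + 2f₅ + 2f₆ + f₇] = 0.285714·(117.428571) = 33.5510.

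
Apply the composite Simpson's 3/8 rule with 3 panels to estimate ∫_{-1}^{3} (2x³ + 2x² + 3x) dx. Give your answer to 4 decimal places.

h = (3 − (-1))/3 = 1.333333.
Nodes x₀,…,x₃ = -1, 0.333333, 1.666667, 3.
f(x) = 2x³ + 2x² + 3x: f₀=-3, f₁=1.296296, f₂=19.814815, f₃=81.
(3h/8)·[f₀ + 3f₁ + 3f₂ + f₃] = 0.5·(141.333333) = 70.6667.

70.6667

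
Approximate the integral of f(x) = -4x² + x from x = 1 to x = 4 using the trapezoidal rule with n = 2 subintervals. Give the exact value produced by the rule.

-81

h = (4 − 1)/2 = 1.5.
Nodes x₀,…,x₂ = 1, 2.5, 4.
f(x) = -4x² + x: f₀=-3, f₁=-22.5, f₂=-60.
(h/2)·[f₀ + 2f₁ + f₂] = 0.75·(-108) = -81.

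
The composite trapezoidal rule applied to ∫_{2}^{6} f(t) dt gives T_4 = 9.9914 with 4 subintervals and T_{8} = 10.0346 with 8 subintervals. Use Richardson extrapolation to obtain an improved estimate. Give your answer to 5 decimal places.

10.04900

R = (4·T_{8} − T_4) / 3 = (4·10.0346 − 9.9914)/3 = (30.1470)/3 = 10.04900.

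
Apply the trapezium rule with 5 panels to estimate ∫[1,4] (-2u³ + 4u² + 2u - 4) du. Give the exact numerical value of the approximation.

h = (4 − 1)/5 = 0.6.
Nodes u₀,…,u₅ = 1, 1.6, 2.2, 2.8, 3.4, 4.
f(u) = -2u³ + 4u² + 2u - 4: f₀=0, f₁=1.248, f₂=-1.536, f₃=-10.944, f₄=-29.568, f₅=-60.
(h/2)·[f₀ + 2f₁ + 2f₂ + 2f₃ + 2f₄ + f₅] = 0.3·(-141.6) = -42.48.

-42.48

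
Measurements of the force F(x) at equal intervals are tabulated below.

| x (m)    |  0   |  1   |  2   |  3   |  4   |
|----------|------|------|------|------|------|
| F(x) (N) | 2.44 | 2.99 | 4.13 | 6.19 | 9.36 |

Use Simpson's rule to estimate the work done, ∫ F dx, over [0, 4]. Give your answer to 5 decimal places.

18.92667

h = 1, n = 4.
(h/3)·[y₀ + 4y₁ + 2y₂ + 4y₃ + y₄] = 0.333333·(56.78) = 18.92667.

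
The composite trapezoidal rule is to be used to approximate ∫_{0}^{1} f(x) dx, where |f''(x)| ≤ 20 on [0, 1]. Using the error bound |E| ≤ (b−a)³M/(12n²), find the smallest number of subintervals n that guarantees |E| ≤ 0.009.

Need 20/(12n²) ≤ 0.009.
n² ≥ 20/(12·0.009) = 185.185 ⇒ n ≥ 13.6083, so the smallest n is 14.

14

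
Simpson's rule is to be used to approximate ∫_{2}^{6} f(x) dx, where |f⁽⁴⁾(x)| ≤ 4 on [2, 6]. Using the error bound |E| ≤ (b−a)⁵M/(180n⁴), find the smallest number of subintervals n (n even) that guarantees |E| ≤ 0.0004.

16

Need 4096/(180n⁴) ≤ 0.0004.
n⁴ ≥ 4096/(180·0.0004) = 56888.9 ⇒ n ≥ 15.4439, so the smallest even n is 16. (n must be even for Simpson's rule.)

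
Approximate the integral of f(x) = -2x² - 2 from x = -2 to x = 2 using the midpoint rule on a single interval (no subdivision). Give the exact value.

M = (b−a)·f(0) = 4·(-2) = -8.

-8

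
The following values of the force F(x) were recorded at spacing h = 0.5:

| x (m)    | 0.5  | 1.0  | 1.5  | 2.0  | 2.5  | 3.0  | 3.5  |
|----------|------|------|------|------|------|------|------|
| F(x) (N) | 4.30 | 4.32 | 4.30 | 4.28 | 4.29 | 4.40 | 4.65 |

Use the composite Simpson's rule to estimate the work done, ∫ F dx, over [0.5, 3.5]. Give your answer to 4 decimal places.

h = 0.5, n = 6.
(h/3)·[y₀ + 4y₁ + 2y₂ + 4y₃ + 2y₄ + 4y₅ + y₆] = 0.166667·(78.13) = 13.0217.

13.0217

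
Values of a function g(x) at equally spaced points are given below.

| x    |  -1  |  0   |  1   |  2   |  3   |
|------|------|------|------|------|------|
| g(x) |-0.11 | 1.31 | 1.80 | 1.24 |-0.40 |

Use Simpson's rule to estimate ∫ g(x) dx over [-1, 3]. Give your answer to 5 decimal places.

4.43000

h = 1, n = 4.
(h/3)·[y₀ + 4y₁ + 2y₂ + 4y₃ + y₄] = 0.333333·(13.29) = 4.43000.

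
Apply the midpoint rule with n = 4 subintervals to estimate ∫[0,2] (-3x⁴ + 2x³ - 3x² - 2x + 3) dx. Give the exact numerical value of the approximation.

h = (2 − 0)/4 = 0.5.
Midpoints m₁,…,m₄ = 0.25, 0.75, 1.25, 1.75.
f(m₁)=2.33203125, f(m₂)=-0.29296875, f(m₃)=-7.60546875, f(m₄)=-27.10546875.
h·[f(m₁) + f(m₂) + f(m₃) + f(m₄)] = 0.5·(-32.671875) = -16.3359375.

-16.3359375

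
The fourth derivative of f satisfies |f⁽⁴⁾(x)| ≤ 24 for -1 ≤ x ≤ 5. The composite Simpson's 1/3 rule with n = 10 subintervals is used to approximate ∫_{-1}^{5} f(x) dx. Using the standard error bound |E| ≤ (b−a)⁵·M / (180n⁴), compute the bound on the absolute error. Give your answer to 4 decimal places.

|E| ≤ (6)⁵·24 / (180·10⁴) = 186624/1800000 = 0.1037.

0.1037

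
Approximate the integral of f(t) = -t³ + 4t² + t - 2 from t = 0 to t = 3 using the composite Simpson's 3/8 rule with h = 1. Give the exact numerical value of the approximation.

14.25

h = (3 − 0)/3 = 1.
Nodes t₀,…,t₃ = 0, 1, 2, 3.
f(t) = -t³ + 4t² + t - 2: f₀=-2, f₁=2, f₂=8, f₃=10.
(3h/8)·[f₀ + 3f₁ + 3f₂ + f₃] = 0.375·(38) = 14.25.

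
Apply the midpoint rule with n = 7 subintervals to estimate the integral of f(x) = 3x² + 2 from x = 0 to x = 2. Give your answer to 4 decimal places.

h = (2 − 0)/7 = 0.285714.
Midpoints m₁,…,m₇ = 0.142857, 0.428571, 0.714286, 1, 1.285714, 1.571429, 1.857143.
f(m₁)=2.061224, f(m₂)=2.551020, f(m₃)=3.530612, f(m₄)=5, f(m₅)=6.959184, f(m₆)=9.408163, f(m₇)=12.346939.
h·[f(m₁) + f(m₂) + f(m₃) + f(m₄) + f(m₅) + f(m₆) + f(m₇)] = 0.285714·(41.857143) = 11.9592.

11.9592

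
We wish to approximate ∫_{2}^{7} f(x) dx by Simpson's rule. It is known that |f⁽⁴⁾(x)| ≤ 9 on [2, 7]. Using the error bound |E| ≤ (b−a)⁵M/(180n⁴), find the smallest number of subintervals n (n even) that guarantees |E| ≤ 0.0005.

24

Need 28125/(180n⁴) ≤ 0.0005.
n⁴ ≥ 28125/(180·0.0005) = 312500 ⇒ n ≥ 23.6435, so the smallest even n is 24. (n must be even for Simpson's rule.)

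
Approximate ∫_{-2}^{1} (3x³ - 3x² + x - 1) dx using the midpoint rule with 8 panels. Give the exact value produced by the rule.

-24.486328125

h = (1 − (-2))/8 = 0.375.
Midpoints m₁,…,m₈ = -1.8125, -1.4375, -1.0625, -0.6875, -0.3125, 0.0625, 0.4375, 0.8125.
f(m₁)=-30.531005859375, f(m₂)=-17.548095703125, f(m₃)=-9.047607421875, f(m₄)=-4.080322265625, f(m₅)=-1.697021484375, f(m₆)=-0.948486328125, f(m₇)=-0.885498046875, f(m₈)=-0.558837890625.
h·[f(m₁) + f(m₂) + f(m₃) + f(m₄) + f(m₅) + f(m₆) + f(m₇) + f(m₈)] = 0.375·(-65.296875) = -24.486328125.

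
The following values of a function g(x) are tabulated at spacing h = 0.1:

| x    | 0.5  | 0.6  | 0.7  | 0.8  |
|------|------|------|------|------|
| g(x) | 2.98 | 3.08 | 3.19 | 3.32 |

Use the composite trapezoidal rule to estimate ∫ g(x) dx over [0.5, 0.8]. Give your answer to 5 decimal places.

h = 0.1, n = 3.
(h/2)·[y₀ + 2y₁ + 2y₂ + y₃] = 0.05·(18.84) = 0.94200.

0.94200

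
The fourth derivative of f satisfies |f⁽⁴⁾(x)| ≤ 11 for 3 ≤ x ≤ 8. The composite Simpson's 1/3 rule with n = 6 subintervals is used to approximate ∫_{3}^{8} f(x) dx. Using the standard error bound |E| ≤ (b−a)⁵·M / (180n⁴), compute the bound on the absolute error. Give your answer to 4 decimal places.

|E| ≤ (5)⁵·11 / (180·6⁴) = 34375/233280 = 0.1474.

0.1474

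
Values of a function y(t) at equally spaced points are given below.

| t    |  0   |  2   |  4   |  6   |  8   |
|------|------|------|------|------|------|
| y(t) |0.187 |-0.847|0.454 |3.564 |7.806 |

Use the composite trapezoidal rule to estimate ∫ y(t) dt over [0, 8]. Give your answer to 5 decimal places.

14.33500

h = 2, n = 4.
(h/2)·[y₀ + 2y₁ + 2y₂ + 2y₃ + y₄] = 1·(14.335) = 14.33500.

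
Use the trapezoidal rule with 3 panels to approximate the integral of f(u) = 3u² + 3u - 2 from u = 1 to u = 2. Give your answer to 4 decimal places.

h = (2 − 1)/3 = 0.333333.
Nodes u₀,…,u₃ = 1, 1.333333, 1.666667, 2.
f(u) = 3u² + 3u - 2: f₀=4, f₁=7.333333, f₂=11.333333, f₃=16.
(h/2)·[f₀ + 2f₁ + 2f₂ + f₃] = 0.166667·(57.333333) = 9.5556.

9.5556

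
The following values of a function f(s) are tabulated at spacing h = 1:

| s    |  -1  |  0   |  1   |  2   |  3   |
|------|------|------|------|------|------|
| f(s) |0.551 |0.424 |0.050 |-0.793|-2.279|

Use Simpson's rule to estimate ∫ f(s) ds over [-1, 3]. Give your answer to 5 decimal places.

-1.03467

h = 1, n = 4.
(h/3)·[y₀ + 4y₁ + 2y₂ + 4y₃ + y₄] = 0.333333·(-3.104) = -1.03467.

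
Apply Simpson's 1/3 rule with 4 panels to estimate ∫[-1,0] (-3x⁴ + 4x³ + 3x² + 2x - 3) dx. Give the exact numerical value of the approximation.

-4.6015625

h = (0 − (-1))/4 = 0.25.
Nodes x₀,…,x₄ = -1, -0.75, -0.5, -0.25, 0.
f(x) = -3x⁴ + 4x³ + 3x² + 2x - 3: f₀=-9, f₁=-5.44921875, f₂=-3.9375, f₃=-3.38671875, f₄=-3.
(h/3)·[f₀ + 4f₁ + 2f₂ + 4f₃ + f₄] = 0.083333·(-55.21875) = -4.6015625.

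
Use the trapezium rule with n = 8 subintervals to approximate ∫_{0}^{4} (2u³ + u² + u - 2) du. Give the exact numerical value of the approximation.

151.5

h = (4 − 0)/8 = 0.5.
Nodes u₀,…,u₈ = 0, 0.5, 1, 1.5, 2, 2.5, 3, 3.5, 4.
f(u) = 2u³ + u² + u - 2: f₀=-2, f₁=-1, f₂=2, f₃=8.5, f₄=20, f₅=38, f₆=64, f₇=99.5, f₈=146.
(h/2)·[f₀ + 2f₁ + 2f₂ + 2f₃ + 2f₄ + 2f₅ + 2f₆ + 2f₇ + f₈] = 0.25·(606) = 151.5.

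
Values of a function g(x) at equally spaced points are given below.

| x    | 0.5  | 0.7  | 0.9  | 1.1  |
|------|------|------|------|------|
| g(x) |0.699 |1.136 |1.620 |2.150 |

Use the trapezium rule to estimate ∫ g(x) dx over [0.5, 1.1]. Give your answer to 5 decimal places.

h = 0.2, n = 3.
(h/2)·[y₀ + 2y₁ + 2y₂ + y₃] = 0.1·(8.361) = 0.83610.

0.83610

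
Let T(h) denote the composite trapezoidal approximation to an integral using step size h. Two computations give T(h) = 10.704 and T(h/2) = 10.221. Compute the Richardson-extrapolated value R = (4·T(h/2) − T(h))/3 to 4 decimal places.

10.0600

R = (4·T(h/2) − T(h)) / 3 = (4·10.221 − 10.704)/3 = (30.180)/3 = 10.0600.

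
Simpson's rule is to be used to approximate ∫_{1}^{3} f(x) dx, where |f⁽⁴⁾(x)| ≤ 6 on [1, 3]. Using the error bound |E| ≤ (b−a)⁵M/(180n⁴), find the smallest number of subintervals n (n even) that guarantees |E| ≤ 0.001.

Need 192/(180n⁴) ≤ 0.001.
n⁴ ≥ 192/(180·0.001) = 1066.67 ⇒ n ≥ 5.7149, so the smallest even n is 6. (n must be even for Simpson's rule.)

6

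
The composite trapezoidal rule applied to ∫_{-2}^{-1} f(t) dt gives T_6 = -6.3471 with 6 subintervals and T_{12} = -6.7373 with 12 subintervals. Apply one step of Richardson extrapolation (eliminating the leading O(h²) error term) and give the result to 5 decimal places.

R = (4·T_{12} − T_6) / 3 = (4·(-6.7373) − (-6.3471))/3 = (-20.6021)/3 = -6.86737.

-6.86737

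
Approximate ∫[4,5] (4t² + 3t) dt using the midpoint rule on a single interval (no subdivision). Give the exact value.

94.5

M = (b−a)·f(4.5) = 1·(94.5) = 94.5.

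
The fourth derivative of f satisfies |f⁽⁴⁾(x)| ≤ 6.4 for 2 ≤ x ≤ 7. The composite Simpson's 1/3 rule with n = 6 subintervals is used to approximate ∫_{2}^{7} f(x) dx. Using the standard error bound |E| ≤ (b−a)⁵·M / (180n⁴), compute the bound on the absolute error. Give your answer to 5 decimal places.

|E| ≤ (5)⁵·6.4 / (180·6⁴) = 20000/233280 = 0.08573.

0.08573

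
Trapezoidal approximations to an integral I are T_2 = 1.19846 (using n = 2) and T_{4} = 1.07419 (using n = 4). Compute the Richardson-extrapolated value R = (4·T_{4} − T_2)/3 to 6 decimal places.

R = (4·T_{4} − T_2) / 3 = (4·1.07419 − 1.19846)/3 = (3.09830)/3 = 1.032767.

1.032767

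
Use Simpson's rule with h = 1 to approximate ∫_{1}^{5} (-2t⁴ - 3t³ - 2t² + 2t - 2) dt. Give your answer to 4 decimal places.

h = (5 − 1)/4 = 1.
Nodes t₀,…,t₄ = 1, 2, 3, 4, 5.
f(t) = -2t⁴ - 3t³ - 2t² + 2t - 2: f₀=-7, f₁=-62, f₂=-257, f₃=-730, f₄=-1667.
(h/3)·[f₀ + 4f₁ + 2f₂ + 4f₃ + f₄] = 0.333333·(-5356) = -1785.3333.

-1785.3333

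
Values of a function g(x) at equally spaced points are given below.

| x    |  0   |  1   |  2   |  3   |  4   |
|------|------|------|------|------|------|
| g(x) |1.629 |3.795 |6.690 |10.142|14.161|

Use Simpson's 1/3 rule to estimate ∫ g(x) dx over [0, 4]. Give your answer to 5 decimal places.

h = 1, n = 4.
(h/3)·[y₀ + 4y₁ + 2y₂ + 4y₃ + y₄] = 0.333333·(84.918) = 28.30600.

28.30600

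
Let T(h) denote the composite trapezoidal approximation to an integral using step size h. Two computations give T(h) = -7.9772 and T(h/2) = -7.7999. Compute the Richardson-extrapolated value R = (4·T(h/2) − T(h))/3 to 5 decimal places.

-7.74080

R = (4·T(h/2) − T(h)) / 3 = (4·(-7.7999) − (-7.9772))/3 = (-23.2224)/3 = -7.74080.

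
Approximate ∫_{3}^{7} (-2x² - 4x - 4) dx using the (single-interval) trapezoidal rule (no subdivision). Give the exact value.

-328

T = (b−a)/2 · [f(3) + f(7)] = 2·[(-34) + (-130)] = -328.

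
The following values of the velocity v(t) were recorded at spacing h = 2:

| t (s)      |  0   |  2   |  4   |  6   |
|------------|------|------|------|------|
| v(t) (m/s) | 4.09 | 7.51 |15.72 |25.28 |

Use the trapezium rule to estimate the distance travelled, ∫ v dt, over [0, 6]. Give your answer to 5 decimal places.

75.83000

h = 2, n = 3.
(h/2)·[y₀ + 2y₁ + 2y₂ + y₃] = 1·(75.83) = 75.83000.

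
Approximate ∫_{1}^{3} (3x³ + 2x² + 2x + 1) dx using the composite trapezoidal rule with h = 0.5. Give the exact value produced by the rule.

h = (3 − 1)/4 = 0.5.
Nodes x₀,…,x₄ = 1, 1.5, 2, 2.5, 3.
f(x) = 3x³ + 2x² + 2x + 1: f₀=8, f₁=18.625, f₂=37, f₃=65.375, f₄=106.
(h/2)·[f₀ + 2f₁ + 2f₂ + 2f₃ + f₄] = 0.25·(356) = 89.

89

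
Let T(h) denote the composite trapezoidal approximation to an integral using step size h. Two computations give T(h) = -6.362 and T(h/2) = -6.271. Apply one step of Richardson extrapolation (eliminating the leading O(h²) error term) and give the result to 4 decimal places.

-6.2407

R = (4·T(h/2) − T(h)) / 3 = (4·(-6.271) − (-6.362))/3 = (-18.722)/3 = -6.2407.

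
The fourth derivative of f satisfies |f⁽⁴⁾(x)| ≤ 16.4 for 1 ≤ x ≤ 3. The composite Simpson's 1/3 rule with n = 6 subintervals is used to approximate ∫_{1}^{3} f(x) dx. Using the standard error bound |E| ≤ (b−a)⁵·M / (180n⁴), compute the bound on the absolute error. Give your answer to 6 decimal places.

|E| ≤ (2)⁵·16.4 / (180·6⁴) = 524.8/233280 = 0.002250.

0.002250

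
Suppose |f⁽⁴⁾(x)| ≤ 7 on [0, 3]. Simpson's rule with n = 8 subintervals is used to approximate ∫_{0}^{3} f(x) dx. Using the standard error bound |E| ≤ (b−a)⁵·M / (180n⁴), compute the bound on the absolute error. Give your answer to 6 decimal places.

0.002307

|E| ≤ (3)⁵·7 / (180·8⁴) = 1701/737280 = 0.002307.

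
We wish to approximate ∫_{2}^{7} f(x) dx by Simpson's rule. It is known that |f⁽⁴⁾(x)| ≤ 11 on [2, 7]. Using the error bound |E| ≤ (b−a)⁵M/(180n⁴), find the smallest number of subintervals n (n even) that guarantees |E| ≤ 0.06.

Need 34375/(180n⁴) ≤ 0.06.
n⁴ ≥ 34375/(180·0.06) = 3182.87 ⇒ n ≥ 7.5111, so the smallest even n is 8. (n must be even for Simpson's rule.)

8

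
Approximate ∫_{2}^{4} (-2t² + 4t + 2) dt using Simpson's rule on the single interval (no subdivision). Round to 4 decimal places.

S = (b−a)/6 · [f(2) + 4f(3) + f(4)] = 0.333333·[2 + 4·(-4) + (-14)] = -9.3333.

-9.3333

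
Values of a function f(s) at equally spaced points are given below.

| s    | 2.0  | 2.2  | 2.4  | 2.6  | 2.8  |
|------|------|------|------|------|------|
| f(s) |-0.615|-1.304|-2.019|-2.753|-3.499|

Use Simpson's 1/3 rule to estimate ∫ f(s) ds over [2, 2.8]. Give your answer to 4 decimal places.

-1.6253

h = 0.2, n = 4.
(h/3)·[y₀ + 4y₁ + 2y₂ + 4y₃ + y₄] = 0.066667·(-24.380) = -1.6253.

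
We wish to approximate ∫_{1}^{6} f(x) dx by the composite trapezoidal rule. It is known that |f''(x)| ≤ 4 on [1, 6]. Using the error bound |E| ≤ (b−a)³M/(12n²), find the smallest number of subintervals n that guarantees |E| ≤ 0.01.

Need 500/(12n²) ≤ 0.01.
n² ≥ 500/(12·0.01) = 4166.67 ⇒ n ≥ 64.5497, so the smallest n is 65.

65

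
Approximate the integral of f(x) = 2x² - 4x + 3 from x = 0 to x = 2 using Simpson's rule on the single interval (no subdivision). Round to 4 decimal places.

3.3333

S = (b−a)/6 · [f(0) + 4f(1) + f(2)] = 0.333333·[3 + 4·1 + 3] = 3.3333.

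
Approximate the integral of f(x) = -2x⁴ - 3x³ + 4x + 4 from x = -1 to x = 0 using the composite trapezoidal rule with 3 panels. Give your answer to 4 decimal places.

2.3601

h = (0 − (-1))/3 = 0.333333.
Nodes x₀,…,x₃ = -1, -0.666667, -0.333333, 0.
f(x) = -2x⁴ - 3x³ + 4x + 4: f₀=1, f₁=1.827160, f₂=2.753086, f₃=4.
(h/2)·[f₀ + 2f₁ + 2f₂ + f₃] = 0.166667·(14.160494) = 2.3601.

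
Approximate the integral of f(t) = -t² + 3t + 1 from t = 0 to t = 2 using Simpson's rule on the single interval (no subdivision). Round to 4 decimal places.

S = (b−a)/6 · [f(0) + 4f(1) + f(2)] = 0.333333·[1 + 4·3 + 3] = 5.3333.

5.3333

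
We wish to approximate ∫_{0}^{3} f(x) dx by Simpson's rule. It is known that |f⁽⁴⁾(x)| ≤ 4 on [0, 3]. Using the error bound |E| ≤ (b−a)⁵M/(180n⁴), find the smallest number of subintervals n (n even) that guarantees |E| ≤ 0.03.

Need 972/(180n⁴) ≤ 0.03.
n⁴ ≥ 972/(180·0.03) = 180 ⇒ n ≥ 3.6628, so the smallest even n is 4. (n must be even for Simpson's rule.)

4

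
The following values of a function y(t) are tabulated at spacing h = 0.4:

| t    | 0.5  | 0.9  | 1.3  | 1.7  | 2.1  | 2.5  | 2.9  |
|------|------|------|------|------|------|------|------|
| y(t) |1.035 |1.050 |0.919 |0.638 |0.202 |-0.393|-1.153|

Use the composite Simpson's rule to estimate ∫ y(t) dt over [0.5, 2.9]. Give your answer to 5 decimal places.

0.97387

h = 0.4, n = 6.
(h/3)·[y₀ + 4y₁ + 2y₂ + 4y₃ + 2y₄ + 4y₅ + y₆] = 0.133333·(7.304) = 0.97387.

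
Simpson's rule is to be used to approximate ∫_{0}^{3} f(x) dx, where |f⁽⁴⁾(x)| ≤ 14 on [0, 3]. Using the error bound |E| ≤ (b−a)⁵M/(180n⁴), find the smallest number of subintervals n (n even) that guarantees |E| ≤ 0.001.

Need 3402/(180n⁴) ≤ 0.001.
n⁴ ≥ 3402/(180·0.001) = 18900 ⇒ n ≥ 11.7251, so the smallest even n is 12. (n must be even for Simpson's rule.)

12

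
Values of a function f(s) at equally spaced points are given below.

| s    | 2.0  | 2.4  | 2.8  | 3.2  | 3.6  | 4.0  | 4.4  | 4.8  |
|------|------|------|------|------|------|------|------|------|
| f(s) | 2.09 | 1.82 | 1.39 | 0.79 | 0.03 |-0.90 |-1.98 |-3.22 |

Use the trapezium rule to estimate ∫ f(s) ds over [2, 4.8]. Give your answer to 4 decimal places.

h = 0.4, n = 7.
(h/2)·[y₀ + 2y₁ + 2y₂ + 2y₃ + 2y₄ + 2y₅ + 2y₆ + y₇] = 0.2·(1.17) = 0.2340.

0.2340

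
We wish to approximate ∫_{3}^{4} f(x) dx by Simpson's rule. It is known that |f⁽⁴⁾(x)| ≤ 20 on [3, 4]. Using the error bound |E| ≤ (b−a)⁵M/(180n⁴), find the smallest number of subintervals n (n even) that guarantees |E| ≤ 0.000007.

Need 20/(180n⁴) ≤ 0.000007.
n⁴ ≥ 20/(180·0.000007) = 15873 ⇒ n ≥ 11.2244, so the smallest even n is 12. (n must be even for Simpson's rule.)

12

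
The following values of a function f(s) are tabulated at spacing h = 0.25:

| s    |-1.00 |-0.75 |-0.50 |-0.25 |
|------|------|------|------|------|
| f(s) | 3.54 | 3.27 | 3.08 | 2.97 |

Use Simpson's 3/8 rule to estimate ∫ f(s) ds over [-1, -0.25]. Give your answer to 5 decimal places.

h = 0.25, n = 3.
(3h/8)·[y₀ + 3y₁ + 3y₂ + y₃] = 0.09375·(25.56) = 2.39625.

2.39625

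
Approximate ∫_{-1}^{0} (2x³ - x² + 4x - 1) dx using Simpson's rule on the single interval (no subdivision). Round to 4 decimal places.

S = (b−a)/6 · [f(-1) + 4f(-0.5) + f(0)] = 0.166667·[(-8) + 4·(-3.5) + (-1)] = -3.8333.

-3.8333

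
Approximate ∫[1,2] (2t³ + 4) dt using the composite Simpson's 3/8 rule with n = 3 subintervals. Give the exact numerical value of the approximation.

11.5

h = (2 − 1)/3 = 0.333333.
Nodes t₀,…,t₃ = 1, 1.333333, 1.666667, 2.
f(t) = 2t³ + 4: f₀=6, f₁=8.740741, f₂=13.259259, f₃=20.
(3h/8)·[f₀ + 3f₁ + 3f₂ + f₃] = 0.125·(92) = 11.5.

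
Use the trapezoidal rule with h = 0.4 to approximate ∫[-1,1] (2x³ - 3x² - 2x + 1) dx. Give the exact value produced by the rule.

h = (1 − (-1))/5 = 0.4.
Nodes x₀,…,x₅ = -1, -0.6, -0.2, 0.2, 0.6, 1.
f(x) = 2x³ - 3x² - 2x + 1: f₀=-2, f₁=0.688, f₂=1.264, f₃=0.496, f₄=-0.848, f₅=-2.
(h/2)·[f₀ + 2f₁ + 2f₂ + 2f₃ + 2f₄ + f₅] = 0.2·(-0.8) = -0.16.

-0.16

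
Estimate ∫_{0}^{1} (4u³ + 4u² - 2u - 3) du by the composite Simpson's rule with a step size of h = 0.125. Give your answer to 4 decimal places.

h = (1 − 0)/8 = 0.125.
Nodes u₀,…,u₈ = 0, 0.125, 0.25, 0.375, 0.5, 0.625, 0.75, 0.875, 1.
f(u) = 4u³ + 4u² - 2u - 3: f₀=-3, f₁=-3.1796875, f₂=-3.1875, f₃=-2.9765625, f₄=-2.5, f₅=-1.7109375, f₆=-0.5625, f₇=0.9921875, f₈=3.
(h/3)·[f₀ + 4f₁ + 2f₂ + 4f₃ + 2f₄ + 4f₅ + 2f₆ + 4f₇ + f₈] = 0.041667·(-40) = -1.6667.

-1.6667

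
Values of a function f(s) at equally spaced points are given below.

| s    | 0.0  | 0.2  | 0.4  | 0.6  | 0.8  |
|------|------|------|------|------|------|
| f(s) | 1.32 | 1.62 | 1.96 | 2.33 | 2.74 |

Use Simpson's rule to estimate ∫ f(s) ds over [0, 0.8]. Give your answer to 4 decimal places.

1.5853

h = 0.2, n = 4.
(h/3)·[y₀ + 4y₁ + 2y₂ + 4y₃ + y₄] = 0.066667·(23.78) = 1.5853.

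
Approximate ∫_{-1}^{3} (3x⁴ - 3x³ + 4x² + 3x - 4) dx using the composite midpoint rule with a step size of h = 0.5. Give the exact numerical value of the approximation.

h = (3 − (-1))/8 = 0.5.
Midpoints m₁,…,m₈ = -0.75, -0.25, 0.25, 0.75, 1.25, 1.75, 2.25, 2.75.
f(m₁)=-1.78515625, f(m₂)=-4.44140625, f(m₃)=-3.03515625, f(m₄)=0.18359375, f(m₅)=7.46484375, f(m₆)=25.55859375, f(m₇)=65.71484375, f(m₈)=143.68359375.
h·[f(m₁) + f(m₂) + f(m₃) + f(m₄) + f(m₅) + f(m₆) + f(m₇) + f(m₈)] = 0.5·(233.34375) = 116.671875.

116.671875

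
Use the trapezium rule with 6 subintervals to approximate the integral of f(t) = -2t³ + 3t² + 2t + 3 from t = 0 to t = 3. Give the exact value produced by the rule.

3.75

h = (3 − 0)/6 = 0.5.
Nodes t₀,…,t₆ = 0, 0.5, 1, 1.5, 2, 2.5, 3.
f(t) = -2t³ + 3t² + 2t + 3: f₀=3, f₁=4.5, f₂=6, f₃=6, f₄=3, f₅=-4.5, f₆=-18.
(h/2)·[f₀ + 2f₁ + 2f₂ + 2f₃ + 2f₄ + 2f₅ + f₆] = 0.25·(15) = 3.75.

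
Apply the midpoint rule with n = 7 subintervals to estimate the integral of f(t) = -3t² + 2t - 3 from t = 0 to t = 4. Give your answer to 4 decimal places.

-59.6735

h = (4 − 0)/7 = 0.571429.
Midpoints m₁,…,m₇ = 0.285714, 0.857143, 1.428571, 2, 2.571429, 3.142857, 3.714286.
f(m₁)=-2.673469, f(m₂)=-3.489796, f(m₃)=-6.265306, f(m₄)=-11, f(m₅)=-17.693878, f(m₆)=-26.346939, f(m₇)=-36.959184.
h·[f(m₁) + f(m₂) + f(m₃) + f(m₄) + f(m₅) + f(m₆) + f(m₇)] = 0.571429·(-104.428571) = -59.6735.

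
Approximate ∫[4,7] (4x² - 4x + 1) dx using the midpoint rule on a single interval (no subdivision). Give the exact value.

300

M = (b−a)·f(5.5) = 3·(100) = 300.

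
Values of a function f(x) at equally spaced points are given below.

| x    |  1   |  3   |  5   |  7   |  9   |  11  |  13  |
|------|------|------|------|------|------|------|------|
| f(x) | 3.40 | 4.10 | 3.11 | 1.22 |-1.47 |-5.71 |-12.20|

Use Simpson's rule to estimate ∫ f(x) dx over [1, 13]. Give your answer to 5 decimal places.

-4.72000

h = 2, n = 6.
(h/3)·[y₀ + 4y₁ + 2y₂ + 4y₃ + 2y₄ + 4y₅ + y₆] = 0.666667·(-7.08) = -4.72000.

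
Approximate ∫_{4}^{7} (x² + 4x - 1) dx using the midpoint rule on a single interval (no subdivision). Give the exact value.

153.75

M = (b−a)·f(5.5) = 3·(51.25) = 153.75.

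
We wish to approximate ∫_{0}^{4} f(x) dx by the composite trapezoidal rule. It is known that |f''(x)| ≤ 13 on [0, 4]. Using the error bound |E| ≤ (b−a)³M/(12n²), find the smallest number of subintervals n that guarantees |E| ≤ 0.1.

27

Need 832/(12n²) ≤ 0.1.
n² ≥ 832/(12·0.1) = 693.333 ⇒ n ≥ 26.3312, so the smallest n is 27.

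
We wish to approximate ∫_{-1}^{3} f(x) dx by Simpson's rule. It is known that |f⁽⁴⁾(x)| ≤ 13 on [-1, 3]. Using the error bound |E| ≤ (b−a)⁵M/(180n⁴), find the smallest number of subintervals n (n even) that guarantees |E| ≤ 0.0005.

20

Need 13312/(180n⁴) ≤ 0.0005.
n⁴ ≥ 13312/(180·0.0005) = 147911 ⇒ n ≥ 19.6110, so the smallest even n is 20. (n must be even for Simpson's rule.)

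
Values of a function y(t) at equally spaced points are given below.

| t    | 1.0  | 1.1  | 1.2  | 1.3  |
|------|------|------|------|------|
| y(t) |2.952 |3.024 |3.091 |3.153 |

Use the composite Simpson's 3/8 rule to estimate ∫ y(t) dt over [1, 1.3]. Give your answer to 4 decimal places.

h = 0.1, n = 3.
(3h/8)·[y₀ + 3y₁ + 3y₂ + y₃] = 0.0375·(24.450) = 0.9169.

0.9169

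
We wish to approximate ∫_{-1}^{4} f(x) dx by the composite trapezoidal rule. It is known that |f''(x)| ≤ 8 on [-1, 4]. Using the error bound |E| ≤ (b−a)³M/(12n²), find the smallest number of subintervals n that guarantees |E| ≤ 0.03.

53

Need 1000/(12n²) ≤ 0.03.
n² ≥ 1000/(12·0.03) = 2777.78 ⇒ n ≥ 52.7046, so the smallest n is 53.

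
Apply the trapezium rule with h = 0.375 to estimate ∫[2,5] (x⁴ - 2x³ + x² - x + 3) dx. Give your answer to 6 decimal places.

h = (5 − 2)/8 = 0.375.
Nodes x₀,…,x₈ = 2, 2.375, 2.75, 3.125, 3.5, 3.875, 4.25, 4.625, 5.
f(x) = x⁴ - 2x³ + x² - x + 3: f₀=5, f₁=11.289306640625, f₂=23.41015625, f₃=43.972900390625, f₄=76.0625, f₅=123.238525390625, f₆=189.53515625, f₇=279.461181640625, f₈=398.
(h/2)·[f₀ + 2f₁ + 2f₂ + 2f₃ + 2f₄ + 2f₅ + 2f₆ + 2f₇ + f₈] = 0.1875·(1896.939453125) = 355.676147.

355.676147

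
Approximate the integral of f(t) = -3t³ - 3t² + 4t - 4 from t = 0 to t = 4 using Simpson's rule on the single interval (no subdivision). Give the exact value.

S = (b−a)/6 · [f(0) + 4f(2) + f(4)] = 0.666667·[(-4) + 4·(-32) + (-228)] = -240.

-240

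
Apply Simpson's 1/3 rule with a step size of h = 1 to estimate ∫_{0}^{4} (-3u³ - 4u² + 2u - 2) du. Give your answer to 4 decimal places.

h = (4 − 0)/4 = 1.
Nodes u₀,…,u₄ = 0, 1, 2, 3, 4.
f(u) = -3u³ - 4u² + 2u - 2: f₀=-2, f₁=-7, f₂=-38, f₃=-113, f₄=-250.
(h/3)·[f₀ + 4f₁ + 2f₂ + 4f₃ + f₄] = 0.333333·(-808) = -269.3333.

-269.3333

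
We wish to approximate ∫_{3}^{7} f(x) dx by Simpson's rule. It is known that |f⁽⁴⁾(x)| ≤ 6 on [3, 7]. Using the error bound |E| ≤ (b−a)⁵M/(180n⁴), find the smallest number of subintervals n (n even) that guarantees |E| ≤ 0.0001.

Need 6144/(180n⁴) ≤ 0.0001.
n⁴ ≥ 6144/(180·0.0001) = 341333 ⇒ n ≥ 24.1710, so the smallest even n is 26. (n must be even for Simpson's rule.)

26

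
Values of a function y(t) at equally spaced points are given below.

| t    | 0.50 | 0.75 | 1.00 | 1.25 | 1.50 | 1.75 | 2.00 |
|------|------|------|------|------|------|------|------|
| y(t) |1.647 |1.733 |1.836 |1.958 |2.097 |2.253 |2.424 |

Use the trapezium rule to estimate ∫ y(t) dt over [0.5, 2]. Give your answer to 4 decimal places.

2.9781

h = 0.25, n = 6.
(h/2)·[y₀ + 2y₁ + 2y₂ + 2y₃ + 2y₄ + 2y₅ + y₆] = 0.125·(23.825) = 2.9781.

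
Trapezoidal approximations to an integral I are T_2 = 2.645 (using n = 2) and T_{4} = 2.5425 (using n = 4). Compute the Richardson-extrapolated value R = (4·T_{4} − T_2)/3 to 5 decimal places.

2.50833

R = (4·T_{4} − T_2) / 3 = (4·2.5425 − 2.645)/3 = (7.5250)/3 = 2.50833.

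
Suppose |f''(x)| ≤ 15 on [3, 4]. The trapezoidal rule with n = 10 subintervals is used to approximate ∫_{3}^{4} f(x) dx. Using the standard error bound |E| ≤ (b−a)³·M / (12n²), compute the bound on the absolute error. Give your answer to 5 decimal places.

|E| ≤ (1)³·15 / (12·10²) = 15/1200 = 0.01250.

0.01250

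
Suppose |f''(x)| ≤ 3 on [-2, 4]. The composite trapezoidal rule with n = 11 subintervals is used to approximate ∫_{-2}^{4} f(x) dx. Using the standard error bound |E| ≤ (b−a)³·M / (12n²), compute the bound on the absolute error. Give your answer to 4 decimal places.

|E| ≤ (6)³·3 / (12·11²) = 648/1452 = 0.4463.

0.4463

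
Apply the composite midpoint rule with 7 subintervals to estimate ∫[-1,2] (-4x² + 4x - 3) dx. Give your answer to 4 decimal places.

-14.8163

h = (2 − (-1))/7 = 0.428571.
Midpoints m₁,…,m₇ = -0.785714, -0.357143, 0.071429, 0.5, 0.928571, 1.357143, 1.785714.
f(m₁)=-8.612245, f(m₂)=-4.938776, f(m₃)=-2.734694, f(m₄)=-2, f(m₅)=-2.734694, f(m₆)=-4.938776, f(m₇)=-8.612245.
h·[f(m₁) + f(m₂) + f(m₃) + f(m₄) + f(m₅) + f(m₆) + f(m₇)] = 0.428571·(-34.571429) = -14.8163.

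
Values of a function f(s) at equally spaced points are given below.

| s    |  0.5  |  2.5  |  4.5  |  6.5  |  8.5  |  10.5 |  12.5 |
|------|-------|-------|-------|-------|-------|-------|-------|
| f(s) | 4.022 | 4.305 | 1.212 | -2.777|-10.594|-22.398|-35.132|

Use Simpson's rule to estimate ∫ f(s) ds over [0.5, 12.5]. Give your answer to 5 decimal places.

h = 2, n = 6.
(h/3)·[y₀ + 4y₁ + 2y₂ + 4y₃ + 2y₄ + 4y₅ + y₆] = 0.666667·(-133.354) = -88.90267.

-88.90267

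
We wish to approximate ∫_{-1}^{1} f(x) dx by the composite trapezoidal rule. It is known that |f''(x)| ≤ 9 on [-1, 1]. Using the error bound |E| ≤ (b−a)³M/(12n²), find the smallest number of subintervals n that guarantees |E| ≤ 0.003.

45

Need 72/(12n²) ≤ 0.003.
n² ≥ 72/(12·0.003) = 2000 ⇒ n ≥ 44.7214, so the smallest n is 45.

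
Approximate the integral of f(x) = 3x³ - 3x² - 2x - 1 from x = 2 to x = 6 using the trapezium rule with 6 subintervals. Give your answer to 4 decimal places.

h = (6 − 2)/6 = 0.666667.
Nodes x₀,…,x₆ = 2, 2.666667, 3.333333, 4, 4.666667, 5.333333, 6.
f(x) = 3x³ - 3x² - 2x - 1: f₀=7, f₁=29.222222, f₂=70.111111, f₃=135, f₄=229.222222, f₅=358.111111, f₆=527.
(h/2)·[f₀ + 2f₁ + 2f₂ + 2f₃ + 2f₄ + 2f₅ + f₆] = 0.333333·(2177.333333) = 725.7778.

725.7778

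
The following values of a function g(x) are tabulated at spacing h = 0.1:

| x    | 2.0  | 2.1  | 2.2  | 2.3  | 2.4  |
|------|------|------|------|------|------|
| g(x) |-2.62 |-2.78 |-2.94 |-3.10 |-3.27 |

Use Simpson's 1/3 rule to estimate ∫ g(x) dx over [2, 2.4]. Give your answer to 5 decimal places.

h = 0.1, n = 4.
(h/3)·[y₀ + 4y₁ + 2y₂ + 4y₃ + y₄] = 0.033333·(-35.29) = -1.17633.

-1.17633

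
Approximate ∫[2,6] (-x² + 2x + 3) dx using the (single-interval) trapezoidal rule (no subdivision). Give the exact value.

T = (b−a)/2 · [f(2) + f(6)] = 2·[3 + (-21)] = -36.

-36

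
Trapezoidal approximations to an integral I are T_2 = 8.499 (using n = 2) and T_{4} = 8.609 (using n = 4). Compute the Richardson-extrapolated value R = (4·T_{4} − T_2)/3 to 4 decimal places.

R = (4·T_{4} − T_2) / 3 = (4·8.609 − 8.499)/3 = (25.937)/3 = 8.6457.

8.6457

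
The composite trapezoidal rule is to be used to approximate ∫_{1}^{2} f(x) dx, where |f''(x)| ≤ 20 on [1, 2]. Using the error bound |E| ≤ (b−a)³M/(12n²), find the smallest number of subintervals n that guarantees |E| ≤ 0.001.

41

Need 20/(12n²) ≤ 0.001.
n² ≥ 20/(12·0.001) = 1666.67 ⇒ n ≥ 40.8248, so the smallest n is 41.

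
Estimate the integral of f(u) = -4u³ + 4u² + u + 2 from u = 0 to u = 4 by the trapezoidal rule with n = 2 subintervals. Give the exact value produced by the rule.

h = (4 − 0)/2 = 2.
Nodes u₀,…,u₂ = 0, 2, 4.
f(u) = -4u³ + 4u² + u + 2: f₀=2, f₁=-12, f₂=-186.
(h/2)·[f₀ + 2f₁ + f₂] = 1·(-208) = -208.

-208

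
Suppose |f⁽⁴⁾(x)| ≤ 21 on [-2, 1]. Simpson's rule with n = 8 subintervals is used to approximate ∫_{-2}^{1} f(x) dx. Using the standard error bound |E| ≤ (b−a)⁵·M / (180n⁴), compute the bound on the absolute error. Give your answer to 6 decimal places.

|E| ≤ (3)⁵·21 / (180·8⁴) = 5103/737280 = 0.006921.

0.006921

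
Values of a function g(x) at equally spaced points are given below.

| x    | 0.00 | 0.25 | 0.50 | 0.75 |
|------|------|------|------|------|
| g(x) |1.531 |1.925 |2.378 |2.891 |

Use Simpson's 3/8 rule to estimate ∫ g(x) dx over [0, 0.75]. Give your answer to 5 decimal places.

1.62478

h = 0.25, n = 3.
(3h/8)·[y₀ + 3y₁ + 3y₂ + y₃] = 0.09375·(17.331) = 1.62478.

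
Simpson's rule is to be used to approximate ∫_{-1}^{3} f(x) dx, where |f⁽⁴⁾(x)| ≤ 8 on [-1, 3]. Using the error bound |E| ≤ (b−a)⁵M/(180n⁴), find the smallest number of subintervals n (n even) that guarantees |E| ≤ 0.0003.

20

Need 8192/(180n⁴) ≤ 0.0003.
n⁴ ≥ 8192/(180·0.0003) = 151704 ⇒ n ≥ 19.7355, so the smallest even n is 20. (n must be even for Simpson's rule.)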